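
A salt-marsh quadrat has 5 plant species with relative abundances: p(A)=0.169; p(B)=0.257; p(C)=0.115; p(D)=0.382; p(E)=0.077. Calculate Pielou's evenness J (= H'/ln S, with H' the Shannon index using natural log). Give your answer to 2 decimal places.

0.91

H' = −Σ pᵢ ln pᵢ = −((-0.3005) + (-0.3492) + (-0.2487) + (-0.3676) + (-0.1974)) = 1.4634 (working shown to 4 dp, full precision carried).
With S = 5 species, ln S = 1.6094, so J = 1.4634/1.6094 = 0.9093, i.e. 0.91 to 2 decimal places.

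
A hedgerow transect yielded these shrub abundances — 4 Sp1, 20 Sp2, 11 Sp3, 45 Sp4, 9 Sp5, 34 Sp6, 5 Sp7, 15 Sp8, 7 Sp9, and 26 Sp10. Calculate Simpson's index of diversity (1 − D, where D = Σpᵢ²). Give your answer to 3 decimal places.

Total N = 4+20+11+45+9+34+5+15+7+26 = 176, so the proportions are 0.02273, 0.11364, 0.0625, 0.25568, 0.05114, 0.19318, 0.02841, 0.08523, 0.03977, 0.14773 (working shown to 5 dp, full precision carried).
D = 0.02273² + 0.11364² + 0.0625² + 0.25568² + 0.05114² + 0.19318² + 0.02841² + 0.08523² + 0.03977² + 0.14773² = 0.00052 + 0.01291 + 0.00391 + 0.06537 + 0.00261 + 0.03732 + 0.00081 + 0.00726 + 0.00158 + 0.02182 = 0.15412.
So 1 − D = 0.84588, i.e. 0.846 to 3 decimal places.

0.846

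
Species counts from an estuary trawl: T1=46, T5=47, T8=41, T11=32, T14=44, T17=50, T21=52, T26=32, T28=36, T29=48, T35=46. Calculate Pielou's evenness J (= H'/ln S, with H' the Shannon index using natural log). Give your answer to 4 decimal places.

0.9949

Total N = 46+47+41+32+44+50+52+32+36+48+46 = 474, so the proportions are 0.097046, 0.099156, 0.086498, 0.067511, 0.092827, 0.105485, 0.109705, 0.067511, 0.075949, 0.101266, 0.097046 (working shown to 6 dp, full precision carried).
H' = −Σ pᵢ ln pᵢ = −((-0.226367) + (-0.229156) + (-0.211715) + (-0.181973) + (-0.220651) + (-0.237256) + (-0.242443) + (-0.181973) + (-0.195774) + (-0.231899) + (-0.226367)) = 2.385574.
With S = 11 species, ln S = 2.397895, so J = 2.385574/2.397895 = 0.994862, i.e. 0.9949 to 4 decimal places.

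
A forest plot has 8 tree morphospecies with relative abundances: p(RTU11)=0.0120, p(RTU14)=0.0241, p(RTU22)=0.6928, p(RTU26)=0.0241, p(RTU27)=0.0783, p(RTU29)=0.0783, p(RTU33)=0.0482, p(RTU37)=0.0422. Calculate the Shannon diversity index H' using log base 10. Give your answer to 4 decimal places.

Each pᵢ log₁₀ pᵢ term (working shown to 6 dp, full precision carried): 0.012×(-1.920819)=-0.023050, 0.0241×(-1.617983)=-0.038993, 0.6928×(-0.159392)=-0.110427, 0.0241×(-1.617983)=-0.038993, 0.0783×(-1.106238)=-0.086618, 0.0783×(-1.106238)=-0.086618, 0.0482×(-1.316953)=-0.063477, 0.0422×(-1.374688)=-0.058012.
Sum = -0.506189, so H' = 0.5062.

0.5062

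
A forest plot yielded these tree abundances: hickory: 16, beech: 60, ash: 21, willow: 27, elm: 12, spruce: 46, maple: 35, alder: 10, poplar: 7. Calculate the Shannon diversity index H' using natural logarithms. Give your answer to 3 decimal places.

Total N = 16+60+21+27+12+46+35+10+7 = 234, so the proportions are 0.06838, 0.25641, 0.08974, 0.11538, 0.05128, 0.19658, 0.14957, 0.04274, 0.02991 (working shown to 5 dp, full precision carried).
Each pᵢ ln pᵢ term: 0.06838×(-2.68273)=-0.18343, 0.25641×(-1.36098)=-0.34897, 0.08974×(-2.41080)=-0.21635, 0.11538×(-2.15948)=-0.24917, 0.05128×(-2.97041)=-0.15233, 0.19658×(-1.62668)=-0.31977, 0.14957×(-1.89997)=-0.28418, 0.04274×(-3.15274)=-0.13473, 0.02991×(-3.50941)=-0.10498.
Sum = -1.99393, so H' = 1.994.

1.994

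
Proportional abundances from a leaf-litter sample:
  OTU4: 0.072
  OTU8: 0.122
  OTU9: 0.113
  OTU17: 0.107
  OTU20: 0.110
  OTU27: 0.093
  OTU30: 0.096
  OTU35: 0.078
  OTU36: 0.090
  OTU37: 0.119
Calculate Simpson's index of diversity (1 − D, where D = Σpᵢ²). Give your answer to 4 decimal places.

0.8974

D = 0.072² + 0.122² + 0.113² + 0.107² + 0.11² + 0.093² + 0.096² + 0.078² + 0.09² + 0.119² = 0.005184 + 0.014884 + 0.012769 + 0.011449 + 0.012100 + 0.008649 + 0.009216 + 0.006084 + 0.008100 + 0.014161 = 0.102596 (working shown to 6 dp, full precision carried).
So 1 − D = 0.897404, i.e. 0.8974 to 4 decimal places.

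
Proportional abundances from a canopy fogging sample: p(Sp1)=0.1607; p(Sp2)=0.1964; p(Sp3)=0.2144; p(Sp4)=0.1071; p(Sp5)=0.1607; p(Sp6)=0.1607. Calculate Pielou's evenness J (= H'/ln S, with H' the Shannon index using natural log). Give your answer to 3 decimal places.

H' = −Σ pᵢ ln pᵢ = −((-0.29379) + (-0.31966) + (-0.33016) + (-0.23926) + (-0.29379) + (-0.29379)) = 1.77046 (working shown to 5 dp, full precision carried).
With S = 6 species, ln S = 1.79176, so J = 1.77046/1.79176 = 0.98811, i.e. 0.988 to 3 decimal places.

0.988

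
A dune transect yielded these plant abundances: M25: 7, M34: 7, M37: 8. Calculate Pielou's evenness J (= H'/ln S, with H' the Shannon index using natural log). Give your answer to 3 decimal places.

0.998

Total N = 7+7+8 = 22, so the proportions are 0.31818, 0.31818, 0.36364 (working shown to 5 dp, full precision carried).
H' = −Σ pᵢ ln pᵢ = −((-0.36436) + (-0.36436) + (-0.36785)) = 1.09658.
With S = 3 species, ln S = 1.09861, so J = 1.09658/1.09861 = 0.99815, i.e. 0.998 to 3 decimal places.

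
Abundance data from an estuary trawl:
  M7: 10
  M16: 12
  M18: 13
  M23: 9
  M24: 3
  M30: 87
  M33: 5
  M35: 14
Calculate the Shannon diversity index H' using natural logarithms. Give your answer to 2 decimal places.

1.48

Total N = 10+12+13+9+3+87+5+14 = 153, so the proportions are 0.0654, 0.0784, 0.085, 0.0588, 0.0196, 0.5686, 0.0327, 0.0915 (working shown to 4 dp, full precision carried).
Each pᵢ ln pᵢ term: 0.0654×(-2.7279)=-0.1783, 0.0784×(-2.5455)=-0.1996, 0.085×(-2.4655)=-0.2095, 0.0588×(-2.8332)=-0.1667, 0.0196×(-3.9318)=-0.0771, 0.5686×(-0.5645)=-0.3210, 0.0327×(-3.4210)=-0.1118, 0.0915×(-2.3914)=-0.2188.
Sum = -1.4828, so H' = 1.48.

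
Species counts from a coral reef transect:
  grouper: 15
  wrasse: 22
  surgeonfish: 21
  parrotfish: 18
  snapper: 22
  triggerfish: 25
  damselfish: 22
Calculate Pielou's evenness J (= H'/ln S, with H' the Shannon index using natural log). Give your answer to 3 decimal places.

Total N = 15+22+21+18+22+25+22 = 145, so the proportions are 0.10345, 0.15172, 0.14483, 0.12414, 0.15172, 0.17241, 0.15172 (working shown to 5 dp, full precision carried).
H' = −Σ pᵢ ln pᵢ = −((-0.23469) + (-0.28610) + (-0.27984) + (-0.25900) + (-0.28610) + (-0.30308) + (-0.28610)) = 1.93492.
With S = 7 species, ln S = 1.94591, so J = 1.93492/1.94591 = 0.99435, i.e. 0.994 to 3 decimal places.

0.994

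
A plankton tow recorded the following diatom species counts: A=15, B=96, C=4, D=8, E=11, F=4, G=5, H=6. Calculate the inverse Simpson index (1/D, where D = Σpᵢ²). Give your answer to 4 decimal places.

Total N = 15+96+4+8+11+4+5+6 = 149, so the proportions are 0.1006711, 0.6442953, 0.0268456, 0.0536913, 0.0738255, 0.0268456, 0.033557, 0.0402685 (working shown to 7 dp, full precision carried).
D = 0.1006711² + 0.6442953² + 0.0268456² + 0.0536913² + 0.0738255² + 0.0268456² + 0.033557² + 0.0402685² = 0.0101347 + 0.4151164 + 0.0007207 + 0.0028828 + 0.0054502 + 0.0007207 + 0.0011261 + 0.0016215 = 0.4377731.
So 1/D = 2.284289, i.e. 2.2843 to 4 decimal places.

2.2843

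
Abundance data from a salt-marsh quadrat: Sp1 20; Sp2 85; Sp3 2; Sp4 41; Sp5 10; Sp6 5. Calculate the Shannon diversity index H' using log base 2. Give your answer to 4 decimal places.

Total N = 20+85+2+41+10+5 = 163, so the proportions are 0.122699, 0.521472, 0.01227, 0.251534, 0.06135, 0.030675 (working shown to 6 dp, full precision carried).
Each pᵢ log₂ pᵢ term: 0.122699×(-3.026800)=-0.371387, 0.521472×(-0.939337)=-0.489838, 0.01227×(-6.348728)=-0.077899, 0.251534×(-1.991176)=-0.500848, 0.06135×(-4.026800)=-0.247043, 0.030675×(-5.026800)=-0.154196.
Sum = -1.841211, so H' = 1.8412.

1.8412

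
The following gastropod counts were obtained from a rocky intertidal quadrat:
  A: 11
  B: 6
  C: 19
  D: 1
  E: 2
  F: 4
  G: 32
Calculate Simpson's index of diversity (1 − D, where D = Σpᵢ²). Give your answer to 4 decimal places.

0.7221

Total N = 11+6+19+1+2+4+32 = 75, so the proportions are 0.146667, 0.08, 0.253333, 0.013333, 0.026667, 0.053333, 0.426667 (working shown to 6 dp, full precision carried).
D = 0.146667² + 0.08² + 0.253333² + 0.013333² + 0.026667² + 0.053333² + 0.426667² = 0.021511 + 0.006400 + 0.064178 + 0.000178 + 0.000711 + 0.002844 + 0.182044 = 0.277867.
So 1 − D = 0.722133, i.e. 0.7221 to 4 decimal places.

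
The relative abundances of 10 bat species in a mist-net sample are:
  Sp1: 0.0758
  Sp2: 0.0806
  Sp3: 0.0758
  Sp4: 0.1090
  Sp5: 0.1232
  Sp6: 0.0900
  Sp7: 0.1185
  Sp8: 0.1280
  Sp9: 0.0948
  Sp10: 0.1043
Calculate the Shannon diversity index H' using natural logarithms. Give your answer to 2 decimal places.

Each pᵢ ln pᵢ term (working shown to 4 dp, full precision carried): 0.0758×(-2.5797)=-0.1955, 0.0806×(-2.5183)=-0.2030, 0.0758×(-2.5797)=-0.1955, 0.109×(-2.2164)=-0.2416, 0.1232×(-2.0939)=-0.2580, 0.09×(-2.4079)=-0.2167, 0.1185×(-2.1328)=-0.2527, 0.128×(-2.0557)=-0.2631, 0.0948×(-2.3560)=-0.2233, 0.1043×(-2.2605)=-0.2358.
Sum = -2.2853, so H' = 2.29.

2.29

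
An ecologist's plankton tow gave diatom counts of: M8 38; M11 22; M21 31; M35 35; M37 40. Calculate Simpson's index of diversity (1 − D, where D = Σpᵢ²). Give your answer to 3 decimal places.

0.793

Total N = 38+22+31+35+40 = 166, so the proportions are 0.22892, 0.13253, 0.18675, 0.21084, 0.24096 (working shown to 5 dp, full precision carried).
D = 0.22892² + 0.13253² + 0.18675² + 0.21084² + 0.24096² = 0.05240 + 0.01756 + 0.03487 + 0.04445 + 0.05806 = 0.20736.
So 1 − D = 0.79264, i.e. 0.793 to 3 decimal places.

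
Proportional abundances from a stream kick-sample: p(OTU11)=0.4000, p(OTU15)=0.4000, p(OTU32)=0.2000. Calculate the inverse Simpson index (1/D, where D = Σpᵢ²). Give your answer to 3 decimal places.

2.778

D = 0.4² + 0.4² + 0.2² = 0.160000 + 0.160000 + 0.040000 = 0.360000 (working shown to 6 dp, full precision carried).
So 1/D = 2.77778, i.e. 2.778 to 3 decimal places.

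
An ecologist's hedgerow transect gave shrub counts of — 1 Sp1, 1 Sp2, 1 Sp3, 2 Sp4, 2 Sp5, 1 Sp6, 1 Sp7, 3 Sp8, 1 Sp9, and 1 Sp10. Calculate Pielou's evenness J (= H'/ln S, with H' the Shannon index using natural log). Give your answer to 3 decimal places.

Total N = 1+1+1+2+2+1+1+3+1+1 = 14, so the proportions are 0.07143, 0.07143, 0.07143, 0.14286, 0.14286, 0.07143, 0.07143, 0.21429, 0.07143, 0.07143 (working shown to 5 dp, full precision carried).
H' = −Σ pᵢ ln pᵢ = −((-0.18850) + (-0.18850) + (-0.18850) + (-0.27799) + (-0.27799) + (-0.18850) + (-0.18850) + (-0.33010) + (-0.18850) + (-0.18850)) = 2.20560.
With S = 10 species, ln S = 2.30259, so J = 2.20560/2.30259 = 0.95788, i.e. 0.958 to 3 decimal places.

0.958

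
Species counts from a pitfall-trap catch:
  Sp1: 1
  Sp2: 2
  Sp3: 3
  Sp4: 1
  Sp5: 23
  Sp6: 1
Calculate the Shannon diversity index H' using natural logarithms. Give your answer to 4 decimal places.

0.9566

Total N = 1+2+3+1+23+1 = 31, so the proportions are 0.032258, 0.064516, 0.096774, 0.032258, 0.741935, 0.032258 (working shown to 6 dp, full precision carried).
Each pᵢ ln pᵢ term: 0.032258×(-3.433987)=-0.110774, 0.064516×(-2.740840)=-0.176828, 0.096774×(-2.335375)=-0.226004, 0.032258×(-3.433987)=-0.110774, 0.741935×(-0.298493)=-0.221463, 0.032258×(-3.433987)=-0.110774.
Sum = -0.956616, so H' = 0.9566.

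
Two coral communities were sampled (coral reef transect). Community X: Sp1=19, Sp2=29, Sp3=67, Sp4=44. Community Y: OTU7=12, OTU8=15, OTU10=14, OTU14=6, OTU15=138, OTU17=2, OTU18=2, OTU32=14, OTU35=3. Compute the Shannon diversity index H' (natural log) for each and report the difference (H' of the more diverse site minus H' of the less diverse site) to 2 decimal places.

0.04

Community X: N=159, proportions 0.1195, 0.1824, 0.4214, 0.2767, giving H' = 1.2839 (working shown to 4 dp, full precision carried).
Community Y: N=206, proportions 0.0583, 0.0728, 0.068, 0.0291, 0.6699, 0.0097, 0.0097, 0.068, 0.0146, giving H' = 1.2448.
Difference = |1.2839 − 1.2448| = 0.0391, i.e. 0.04 to 2 decimal places.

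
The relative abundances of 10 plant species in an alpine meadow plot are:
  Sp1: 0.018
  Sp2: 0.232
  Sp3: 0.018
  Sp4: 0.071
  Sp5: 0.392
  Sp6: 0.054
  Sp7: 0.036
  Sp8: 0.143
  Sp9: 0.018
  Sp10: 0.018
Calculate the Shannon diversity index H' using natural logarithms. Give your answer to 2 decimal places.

Each pᵢ ln pᵢ term (working shown to 4 dp, full precision carried): 0.018×(-4.0174)=-0.0723, 0.232×(-1.4610)=-0.3390, 0.018×(-4.0174)=-0.0723, 0.071×(-2.6451)=-0.1878, 0.392×(-0.9365)=-0.3671, 0.054×(-2.9188)=-0.1576, 0.036×(-3.3242)=-0.1197, 0.143×(-1.9449)=-0.2781, 0.018×(-4.0174)=-0.0723, 0.018×(-4.0174)=-0.0723.
Sum = -1.7385, so H' = 1.74.

1.74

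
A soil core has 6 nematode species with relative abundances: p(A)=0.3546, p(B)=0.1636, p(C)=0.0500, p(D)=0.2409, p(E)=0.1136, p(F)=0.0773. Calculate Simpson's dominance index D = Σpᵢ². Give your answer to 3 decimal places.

D = 0.3546² + 0.1636² + 0.05² + 0.2409² + 0.1136² + 0.0773² = 0.12574 + 0.02676 + 0.00250 + 0.05803 + 0.01290 + 0.00598 = 0.23192 (working shown to 5 dp, full precision carried).
To 3 decimal places, D = 0.232.

0.232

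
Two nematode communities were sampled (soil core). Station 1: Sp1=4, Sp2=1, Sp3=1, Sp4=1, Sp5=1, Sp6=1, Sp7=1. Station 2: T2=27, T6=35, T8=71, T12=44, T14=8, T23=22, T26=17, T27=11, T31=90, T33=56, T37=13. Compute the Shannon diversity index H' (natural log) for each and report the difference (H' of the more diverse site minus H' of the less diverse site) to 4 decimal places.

0.4072

Station 1: N=10, proportions 0.4, 0.1, 0.1, 0.1, 0.1, 0.1, 0.1, giving H' = 1.748067 (working shown to 6 dp, full precision carried).
Station 2: N=394, proportions 0.068528, 0.088832, 0.180203, 0.111675, 0.020305, 0.055838, 0.043147, 0.027919, 0.228426, 0.142132, 0.032995, giving H' = 2.155269.
Difference = |1.748067 − 2.155269| = 0.407202, i.e. 0.4072 to 4 decimal places.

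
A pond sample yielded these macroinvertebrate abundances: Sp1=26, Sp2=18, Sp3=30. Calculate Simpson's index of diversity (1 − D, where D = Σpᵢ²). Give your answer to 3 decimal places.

0.653

Total N = 26+18+30 = 74, so the proportions are 0.35135, 0.24324, 0.40541 (working shown to 5 dp, full precision carried).
D = 0.35135² + 0.24324² + 0.40541² = 0.12345 + 0.05917 + 0.16435 = 0.34697.
So 1 − D = 0.65303, i.e. 0.653 to 3 decimal places.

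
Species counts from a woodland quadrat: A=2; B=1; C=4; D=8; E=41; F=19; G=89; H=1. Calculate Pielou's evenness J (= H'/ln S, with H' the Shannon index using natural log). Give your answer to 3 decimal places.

0.616

Total N = 2+1+4+8+41+19+89+1 = 165, so the proportions are 0.01212, 0.00606, 0.02424, 0.04848, 0.24848, 0.11515, 0.53939, 0.00606 (working shown to 5 dp, full precision carried).
H' = −Σ pᵢ ln pᵢ = −((-0.05349) + (-0.03095) + (-0.09017) + (-0.14674) + (-0.34598) + (-0.24890) + (-0.33297) + (-0.03095)) = 1.28015.
With S = 8 species, ln S = 2.07944, so J = 1.28015/2.07944 = 0.61562, i.e. 0.616 to 3 decimal places.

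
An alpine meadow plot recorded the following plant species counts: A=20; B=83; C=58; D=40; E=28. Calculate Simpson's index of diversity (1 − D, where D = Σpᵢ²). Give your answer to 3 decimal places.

Total N = 20+83+58+40+28 = 229, so the proportions are 0.08734, 0.36245, 0.25328, 0.17467, 0.12227 (working shown to 5 dp, full precision carried).
D = 0.08734² + 0.36245² + 0.25328² + 0.17467² + 0.12227² = 0.00763 + 0.13137 + 0.06415 + 0.03051 + 0.01495 = 0.24860.
So 1 − D = 0.75140, i.e. 0.751 to 3 decimal places.

0.751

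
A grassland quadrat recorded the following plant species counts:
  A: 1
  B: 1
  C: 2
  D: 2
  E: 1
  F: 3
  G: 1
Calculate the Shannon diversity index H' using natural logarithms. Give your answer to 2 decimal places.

Total N = 1+1+2+2+1+3+1 = 11, so the proportions are 0.0909, 0.0909, 0.1818, 0.1818, 0.0909, 0.2727, 0.0909 (working shown to 4 dp, full precision carried).
Each pᵢ ln pᵢ term: 0.0909×(-2.3979)=-0.2180, 0.0909×(-2.3979)=-0.2180, 0.1818×(-1.7047)=-0.3100, 0.1818×(-1.7047)=-0.3100, 0.0909×(-2.3979)=-0.2180, 0.2727×(-1.2993)=-0.3543, 0.0909×(-2.3979)=-0.2180.
Sum = -1.8462, so H' = 1.85.

1.85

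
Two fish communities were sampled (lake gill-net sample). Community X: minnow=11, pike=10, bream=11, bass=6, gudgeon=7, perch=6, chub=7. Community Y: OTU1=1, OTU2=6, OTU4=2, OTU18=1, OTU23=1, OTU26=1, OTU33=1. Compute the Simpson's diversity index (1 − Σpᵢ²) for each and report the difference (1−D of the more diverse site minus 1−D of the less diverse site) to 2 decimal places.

Community X: N=58, proportions 0.1897, 0.1724, 0.1897, 0.1034, 0.1207, 0.1034, 0.1207, giving 1−D = 0.8478 (working shown to 4 dp, full precision carried).
Community Y: N=13, proportions 0.0769, 0.4615, 0.1538, 0.0769, 0.0769, 0.0769, 0.0769, giving 1−D = 0.7337.
Difference = |0.8478 − 0.7337| = 0.1141, i.e. 0.11 to 2 decimal places.

0.11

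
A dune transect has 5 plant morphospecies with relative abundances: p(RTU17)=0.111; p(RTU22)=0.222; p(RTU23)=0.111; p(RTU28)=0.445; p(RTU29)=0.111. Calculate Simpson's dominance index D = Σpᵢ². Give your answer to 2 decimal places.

D = 0.111² + 0.222² + 0.111² + 0.445² + 0.111² = 0.0123 + 0.0493 + 0.0123 + 0.1980 + 0.0123 = 0.2843 (working shown to 4 dp, full precision carried).
To 2 decimal places, D = 0.28.

0.28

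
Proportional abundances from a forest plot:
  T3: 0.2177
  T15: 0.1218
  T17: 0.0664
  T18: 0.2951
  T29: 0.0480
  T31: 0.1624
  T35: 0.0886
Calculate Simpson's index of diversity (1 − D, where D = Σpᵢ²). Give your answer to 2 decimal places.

0.81

D = 0.2177² + 0.1218² + 0.0664² + 0.2951² + 0.048² + 0.1624² + 0.0886² = 0.0474 + 0.0148 + 0.0044 + 0.0871 + 0.0023 + 0.0264 + 0.0078 = 0.1902 (working shown to 4 dp, full precision carried).
So 1 − D = 0.8098, i.e. 0.81 to 2 decimal places.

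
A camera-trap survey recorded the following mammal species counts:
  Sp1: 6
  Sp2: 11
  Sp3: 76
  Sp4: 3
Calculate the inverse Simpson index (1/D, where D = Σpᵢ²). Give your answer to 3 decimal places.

1.551

Total N = 6+11+76+3 = 96, so the proportions are 0.0625, 0.114583, 0.791667, 0.03125 (working shown to 6 dp, full precision carried).
D = 0.0625² + 0.114583² + 0.791667² + 0.03125² = 0.003906 + 0.013129 + 0.626736 + 0.000977 = 0.644748.
So 1/D = 1.55099, i.e. 1.551 to 3 decimal places.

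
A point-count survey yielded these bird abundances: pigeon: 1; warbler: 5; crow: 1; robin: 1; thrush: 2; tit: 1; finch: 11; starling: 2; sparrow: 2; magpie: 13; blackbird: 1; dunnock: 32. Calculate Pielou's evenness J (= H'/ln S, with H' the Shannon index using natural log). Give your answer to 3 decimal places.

0.699

Total N = 1+5+1+1+2+1+11+2+2+13+1+32 = 72, so the proportions are 0.01389, 0.06944, 0.01389, 0.01389, 0.02778, 0.01389, 0.15278, 0.02778, 0.02778, 0.18056, 0.01389, 0.44444 (working shown to 5 dp, full precision carried).
H' = −Σ pᵢ ln pᵢ = −((-0.05940) + (-0.18522) + (-0.05940) + (-0.05940) + (-0.09954) + (-0.05940) + (-0.28703) + (-0.09954) + (-0.09954) + (-0.30906) + (-0.05940) + (-0.36041)) = 1.73735.
With S = 12 species, ln S = 2.48491, so J = 1.73735/2.48491 = 0.69916, i.e. 0.699 to 3 decimal places.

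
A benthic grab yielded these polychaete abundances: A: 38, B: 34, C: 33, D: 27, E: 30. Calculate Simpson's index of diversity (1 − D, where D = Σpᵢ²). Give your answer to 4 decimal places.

Total N = 38+34+33+27+30 = 162, so the proportions are 0.234568, 0.209877, 0.203704, 0.166667, 0.185185 (working shown to 6 dp, full precision carried).
D = 0.234568² + 0.209877² + 0.203704² + 0.166667² + 0.185185² = 0.055022 + 0.044048 + 0.041495 + 0.027778 + 0.034294 = 0.202637.
So 1 − D = 0.797363, i.e. 0.7974 to 4 decimal places.

0.7974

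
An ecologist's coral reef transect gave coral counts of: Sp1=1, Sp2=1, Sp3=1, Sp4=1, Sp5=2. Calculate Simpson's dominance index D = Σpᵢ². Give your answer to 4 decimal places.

Total N = 1+1+1+1+2 = 6, so the proportions are 0.166667, 0.166667, 0.166667, 0.166667, 0.333333 (working shown to 6 dp, full precision carried).
D = 0.166667² + 0.166667² + 0.166667² + 0.166667² + 0.333333² = 0.027778 + 0.027778 + 0.027778 + 0.027778 + 0.111111 = 0.222222.
To 4 decimal places, D = 0.2222.

0.2222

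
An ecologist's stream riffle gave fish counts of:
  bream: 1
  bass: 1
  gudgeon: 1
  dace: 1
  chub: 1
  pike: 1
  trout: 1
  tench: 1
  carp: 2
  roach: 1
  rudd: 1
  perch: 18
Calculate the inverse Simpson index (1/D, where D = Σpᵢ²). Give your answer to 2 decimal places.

Total N = 1+1+1+1+1+1+1+1+2+1+1+18 = 30, so the proportions are 0.03333, 0.03333, 0.03333, 0.03333, 0.03333, 0.03333, 0.03333, 0.03333, 0.06667, 0.03333, 0.03333, 0.6 (working shown to 5 dp, full precision carried).
D = 0.03333² + 0.03333² + 0.03333² + 0.03333² + 0.03333² + 0.03333² + 0.03333² + 0.03333² + 0.06667² + 0.03333² + 0.03333² + 0.6² = 0.00111 + 0.00111 + 0.00111 + 0.00111 + 0.00111 + 0.00111 + 0.00111 + 0.00111 + 0.00444 + 0.00111 + 0.00111 + 0.36000 = 0.37556.
So 1/D = 2.6627, i.e. 2.66 to 2 decimal places.

2.66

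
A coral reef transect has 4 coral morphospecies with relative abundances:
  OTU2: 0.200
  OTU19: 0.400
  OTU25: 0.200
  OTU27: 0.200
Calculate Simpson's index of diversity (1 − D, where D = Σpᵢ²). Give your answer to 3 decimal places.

0.720

D = 0.2² + 0.4² + 0.2² + 0.2² = 0.04000 + 0.16000 + 0.04000 + 0.04000 = 0.28000 (working shown to 5 dp, full precision carried).
So 1 − D = 0.72000, i.e. 0.720 to 3 decimal places.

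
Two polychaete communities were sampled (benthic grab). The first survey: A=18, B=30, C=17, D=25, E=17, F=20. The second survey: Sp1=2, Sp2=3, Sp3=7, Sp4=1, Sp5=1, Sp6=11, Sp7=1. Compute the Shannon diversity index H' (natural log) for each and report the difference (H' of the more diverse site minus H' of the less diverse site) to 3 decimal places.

0.228

The first survey: N=127, proportions 0.14173, 0.23622, 0.13386, 0.19685, 0.13386, 0.15748, giving H' = 1.76719 (working shown to 5 dp, full precision carried).
The second survey: N=26, proportions 0.07692, 0.11538, 0.26923, 0.03846, 0.03846, 0.42308, 0.03846, giving H' = 1.53962.
Difference = |1.76719 − 1.53962| = 0.22757, i.e. 0.228 to 3 decimal places.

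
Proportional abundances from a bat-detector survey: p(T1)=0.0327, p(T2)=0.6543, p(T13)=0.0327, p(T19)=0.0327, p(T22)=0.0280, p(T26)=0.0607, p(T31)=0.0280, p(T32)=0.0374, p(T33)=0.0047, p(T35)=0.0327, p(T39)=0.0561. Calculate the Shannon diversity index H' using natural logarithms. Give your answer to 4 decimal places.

1.4049

Each pᵢ ln pᵢ term (working shown to 6 dp, full precision carried): 0.0327×(-3.420380)=-0.111846, 0.6543×(-0.424189)=-0.277547, 0.0327×(-3.420380)=-0.111846, 0.0327×(-3.420380)=-0.111846, 0.028×(-3.575551)=-0.100115, 0.0607×(-2.801812)=-0.170070, 0.028×(-3.575551)=-0.100115, 0.0374×(-3.286085)=-0.122900, 0.0047×(-5.360193)=-0.025193, 0.0327×(-3.420380)=-0.111846, 0.0561×(-2.880619)=-0.161603.
Sum = -1.404929, so H' = 1.4049.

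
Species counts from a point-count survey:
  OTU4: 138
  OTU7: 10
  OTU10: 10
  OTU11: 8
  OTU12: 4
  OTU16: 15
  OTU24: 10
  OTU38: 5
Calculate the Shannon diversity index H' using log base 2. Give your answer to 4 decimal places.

Total N = 138+10+10+8+4+15+10+5 = 200, so the proportions are 0.69, 0.05, 0.05, 0.04, 0.02, 0.075, 0.05, 0.025 (working shown to 6 dp, full precision carried).
Each pᵢ log₂ pᵢ term: 0.69×(-0.535332)=-0.369379, 0.05×(-4.321928)=-0.216096, 0.05×(-4.321928)=-0.216096, 0.04×(-4.643856)=-0.185754, 0.02×(-5.643856)=-0.112877, 0.075×(-3.736966)=-0.280272, 0.05×(-4.321928)=-0.216096, 0.025×(-5.321928)=-0.133048.
Sum = -1.729620, so H' = 1.7296.

1.7296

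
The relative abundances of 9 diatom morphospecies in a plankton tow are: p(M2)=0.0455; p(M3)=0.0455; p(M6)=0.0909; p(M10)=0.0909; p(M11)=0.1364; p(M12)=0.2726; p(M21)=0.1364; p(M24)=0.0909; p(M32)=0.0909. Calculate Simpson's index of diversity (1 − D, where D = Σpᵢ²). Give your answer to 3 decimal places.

0.851

D = 0.0455² + 0.0455² + 0.0909² + 0.0909² + 0.1364² + 0.2726² + 0.1364² + 0.0909² + 0.0909² = 0.00207 + 0.00207 + 0.00826 + 0.00826 + 0.01860 + 0.07431 + 0.01860 + 0.00826 + 0.00826 = 0.14871 (working shown to 5 dp, full precision carried).
So 1 − D = 0.85129, i.e. 0.851 to 3 decimal places.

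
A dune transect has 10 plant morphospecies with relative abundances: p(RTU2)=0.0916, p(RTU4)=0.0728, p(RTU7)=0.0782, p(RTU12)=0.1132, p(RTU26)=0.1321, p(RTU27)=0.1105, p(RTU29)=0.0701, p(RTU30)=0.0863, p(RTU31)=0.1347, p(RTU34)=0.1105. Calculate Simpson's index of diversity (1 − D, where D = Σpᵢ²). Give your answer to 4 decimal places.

D = 0.0916² + 0.0728² + 0.0782² + 0.1132² + 0.1321² + 0.1105² + 0.0701² + 0.0863² + 0.1347² + 0.1105² = 0.008391 + 0.005300 + 0.006115 + 0.012814 + 0.017450 + 0.012210 + 0.004914 + 0.007448 + 0.018144 + 0.012210 = 0.104997 (working shown to 6 dp, full precision carried).
So 1 − D = 0.895003, i.e. 0.8950 to 4 decimal places.

0.8950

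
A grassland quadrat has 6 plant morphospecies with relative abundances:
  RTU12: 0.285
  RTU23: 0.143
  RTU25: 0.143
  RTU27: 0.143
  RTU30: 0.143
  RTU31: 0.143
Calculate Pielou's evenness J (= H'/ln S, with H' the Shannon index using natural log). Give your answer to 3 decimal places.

H' = −Σ pᵢ ln pᵢ = −((-0.35775) + (-0.27812) + (-0.27812) + (-0.27812) + (-0.27812) + (-0.27812)) = 1.74836 (working shown to 5 dp, full precision carried).
With S = 6 species, ln S = 1.79176, so J = 1.74836/1.79176 = 0.97578, i.e. 0.976 to 3 decimal places.

0.976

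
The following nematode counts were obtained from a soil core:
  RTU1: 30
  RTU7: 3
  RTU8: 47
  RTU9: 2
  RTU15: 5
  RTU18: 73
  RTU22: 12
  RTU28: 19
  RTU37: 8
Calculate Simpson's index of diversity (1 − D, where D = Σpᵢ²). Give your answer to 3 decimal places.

0.772

Total N = 30+3+47+2+5+73+12+19+8 = 199, so the proportions are 0.15075, 0.01508, 0.23618, 0.01005, 0.02513, 0.36683, 0.0603, 0.09548, 0.0402 (working shown to 5 dp, full precision carried).
D = 0.15075² + 0.01508² + 0.23618² + 0.01005² + 0.02513² + 0.36683² + 0.0603² + 0.09548² + 0.0402² = 0.02273 + 0.00023 + 0.05578 + 0.00010 + 0.00063 + 0.13457 + 0.00364 + 0.00912 + 0.00162 = 0.22840.
So 1 − D = 0.77160, i.e. 0.772 to 3 decimal places.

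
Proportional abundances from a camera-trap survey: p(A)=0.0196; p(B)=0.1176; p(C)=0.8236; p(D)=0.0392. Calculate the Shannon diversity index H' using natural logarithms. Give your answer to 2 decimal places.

0.62

Each pᵢ ln pᵢ term (working shown to 4 dp, full precision carried): 0.0196×(-3.9322)=-0.0771, 0.1176×(-2.1405)=-0.2517, 0.8236×(-0.1941)=-0.1598, 0.0392×(-3.2391)=-0.1270.
Sum = -0.6156, so H' = 0.62.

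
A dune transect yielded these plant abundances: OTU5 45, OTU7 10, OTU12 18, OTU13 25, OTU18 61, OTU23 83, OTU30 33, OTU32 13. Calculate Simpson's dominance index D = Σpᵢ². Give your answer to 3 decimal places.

Total N = 45+10+18+25+61+83+33+13 = 288, so the proportions are 0.15625, 0.03472, 0.0625, 0.08681, 0.21181, 0.28819, 0.11458, 0.04514 (working shown to 5 dp, full precision carried).
D = 0.15625² + 0.03472² + 0.0625² + 0.08681² + 0.21181² + 0.28819² + 0.11458² + 0.04514² = 0.02441 + 0.00121 + 0.00391 + 0.00754 + 0.04486 + 0.08306 + 0.01313 + 0.00204 = 0.18015.
To 3 decimal places, D = 0.180.

0.180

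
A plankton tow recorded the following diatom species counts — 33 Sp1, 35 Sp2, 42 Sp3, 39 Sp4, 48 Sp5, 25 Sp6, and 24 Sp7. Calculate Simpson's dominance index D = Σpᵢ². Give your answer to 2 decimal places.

0.15

Total N = 33+35+42+39+48+25+24 = 246, so the proportions are 0.1341, 0.1423, 0.1707, 0.1585, 0.1951, 0.1016, 0.0976 (working shown to 4 dp, full precision carried).
D = 0.1341² + 0.1423² + 0.1707² + 0.1585² + 0.1951² + 0.1016² + 0.0976² = 0.0180 + 0.0202 + 0.0291 + 0.0251 + 0.0381 + 0.0103 + 0.0095 = 0.1504.
To 2 decimal places, D = 0.15.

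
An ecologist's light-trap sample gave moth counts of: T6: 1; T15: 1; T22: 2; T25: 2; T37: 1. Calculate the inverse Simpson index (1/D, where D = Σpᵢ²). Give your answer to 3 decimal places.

4.455

Total N = 1+1+2+2+1 = 7, so the proportions are 0.1428571, 0.1428571, 0.2857143, 0.2857143, 0.1428571 (working shown to 7 dp, full precision carried).
D = 0.1428571² + 0.1428571² + 0.2857143² + 0.2857143² + 0.1428571² = 0.0204082 + 0.0204082 + 0.0816327 + 0.0816327 + 0.0204082 = 0.2244898.
So 1/D = 4.45455, i.e. 4.455 to 3 decimal places.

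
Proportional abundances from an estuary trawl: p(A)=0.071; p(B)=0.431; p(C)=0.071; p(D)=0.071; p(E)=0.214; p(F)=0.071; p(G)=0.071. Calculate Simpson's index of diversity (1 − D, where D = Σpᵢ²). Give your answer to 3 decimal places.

0.743

D = 0.071² + 0.431² + 0.071² + 0.071² + 0.214² + 0.071² + 0.071² = 0.00504 + 0.18576 + 0.00504 + 0.00504 + 0.04580 + 0.00504 + 0.00504 = 0.25676 (working shown to 5 dp, full precision carried).
So 1 − D = 0.74324, i.e. 0.743 to 3 decimal places.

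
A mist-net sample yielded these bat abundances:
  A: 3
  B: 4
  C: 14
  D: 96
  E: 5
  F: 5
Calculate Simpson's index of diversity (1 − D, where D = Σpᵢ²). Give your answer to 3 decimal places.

0.412

Total N = 3+4+14+96+5+5 = 127, so the proportions are 0.02362, 0.0315, 0.11024, 0.75591, 0.03937, 0.03937 (working shown to 5 dp, full precision carried).
D = 0.02362² + 0.0315² + 0.11024² + 0.75591² + 0.03937² + 0.03937² = 0.00056 + 0.00099 + 0.01215 + 0.57139 + 0.00155 + 0.00155 = 0.58820.
So 1 − D = 0.41180, i.e. 0.412 to 3 decimal places.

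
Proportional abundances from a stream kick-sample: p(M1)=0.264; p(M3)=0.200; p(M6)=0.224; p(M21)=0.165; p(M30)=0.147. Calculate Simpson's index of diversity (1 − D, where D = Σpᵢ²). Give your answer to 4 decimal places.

0.7913

D = 0.264² + 0.2² + 0.224² + 0.165² + 0.147² = 0.069696 + 0.040000 + 0.050176 + 0.027225 + 0.021609 = 0.208706 (working shown to 6 dp, full precision carried).
So 1 − D = 0.791294, i.e. 0.7913 to 4 decimal places.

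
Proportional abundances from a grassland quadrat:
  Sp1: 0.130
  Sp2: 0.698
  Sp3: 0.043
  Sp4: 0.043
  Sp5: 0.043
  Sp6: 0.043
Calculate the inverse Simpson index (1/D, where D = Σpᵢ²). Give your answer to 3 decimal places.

1.955

D = 0.13² + 0.698² + 0.043² + 0.043² + 0.043² + 0.043² = 0.016900 + 0.487204 + 0.001849 + 0.001849 + 0.001849 + 0.001849 = 0.511500 (working shown to 6 dp, full precision carried).
So 1/D = 1.95503, i.e. 1.955 to 3 decimal places.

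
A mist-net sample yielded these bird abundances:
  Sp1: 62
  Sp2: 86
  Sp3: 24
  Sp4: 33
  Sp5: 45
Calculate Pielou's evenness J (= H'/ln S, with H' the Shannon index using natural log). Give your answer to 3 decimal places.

0.941

Total N = 62+86+24+33+45 = 250, so the proportions are 0.248, 0.344, 0.096, 0.132, 0.18 (working shown to 5 dp, full precision carried).
H' = −Σ pᵢ ln pᵢ = −((-0.34579) + (-0.36709) + (-0.22497) + (-0.26729) + (-0.30866)) = 1.51380.
With S = 5 species, ln S = 1.60944, so J = 1.51380/1.60944 = 0.94058, i.e. 0.941 to 3 decimal places.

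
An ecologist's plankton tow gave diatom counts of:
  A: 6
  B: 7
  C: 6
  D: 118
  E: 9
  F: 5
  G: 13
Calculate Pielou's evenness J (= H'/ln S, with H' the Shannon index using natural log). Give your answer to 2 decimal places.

Total N = 6+7+6+118+9+5+13 = 164, so the proportions are 0.0366, 0.0427, 0.0366, 0.7195, 0.0549, 0.0305, 0.0793 (working shown to 4 dp, full precision carried).
H' = −Σ pᵢ ln pᵢ = −((-0.1210) + (-0.1346) + (-0.1210) + (-0.2369) + (-0.1593) + (-0.1064) + (-0.2009)) = 1.0802.
With S = 7 species, ln S = 1.9459, so J = 1.0802/1.9459 = 0.5551, i.e. 0.56 to 2 decimal places.

0.56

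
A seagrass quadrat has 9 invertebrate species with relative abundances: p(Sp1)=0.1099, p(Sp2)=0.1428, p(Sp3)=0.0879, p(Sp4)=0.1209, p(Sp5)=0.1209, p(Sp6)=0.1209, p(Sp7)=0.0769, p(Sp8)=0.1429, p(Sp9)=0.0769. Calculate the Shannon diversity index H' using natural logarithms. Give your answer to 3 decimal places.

2.173

Each pᵢ ln pᵢ term (working shown to 5 dp, full precision carried): 0.1099×(-2.20818)=-0.24268, 0.1428×(-1.94631)=-0.27793, 0.0879×(-2.43156)=-0.21373, 0.1209×(-2.11279)=-0.25544, 0.1209×(-2.11279)=-0.25544, 0.1209×(-2.11279)=-0.25544, 0.0769×(-2.56525)=-0.19727, 0.1429×(-1.94561)=-0.27803, 0.0769×(-2.56525)=-0.19727.
Sum = -2.17322, so H' = 2.173.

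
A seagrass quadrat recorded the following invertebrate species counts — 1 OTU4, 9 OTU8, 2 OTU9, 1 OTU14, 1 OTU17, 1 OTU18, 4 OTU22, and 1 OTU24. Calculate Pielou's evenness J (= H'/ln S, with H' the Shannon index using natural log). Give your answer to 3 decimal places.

0.798

Total N = 1+9+2+1+1+1+4+1 = 20, so the proportions are 0.05, 0.45, 0.1, 0.05, 0.05, 0.05, 0.2, 0.05 (working shown to 5 dp, full precision carried).
H' = −Σ pᵢ ln pᵢ = −((-0.14979) + (-0.35933) + (-0.23026) + (-0.14979) + (-0.14979) + (-0.14979) + (-0.32189) + (-0.14979)) = 1.66041.
With S = 8 species, ln S = 2.07944, so J = 1.66041/2.07944 = 0.79849, i.e. 0.798 to 3 decimal places.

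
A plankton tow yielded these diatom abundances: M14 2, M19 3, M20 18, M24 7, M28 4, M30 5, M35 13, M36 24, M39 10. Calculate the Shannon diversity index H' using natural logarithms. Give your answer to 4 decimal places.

1.9361

Total N = 2+3+18+7+4+5+13+24+10 = 86, so the proportions are 0.023256, 0.034884, 0.209302, 0.081395, 0.046512, 0.05814, 0.151163, 0.27907, 0.116279 (working shown to 6 dp, full precision carried).
Each pᵢ ln pᵢ term: 0.023256×(-3.761200)=-0.087470, 0.034884×(-3.355735)=-0.117061, 0.209302×(-1.563976)=-0.327344, 0.081395×(-2.508437)=-0.204175, 0.046512×(-3.068053)=-0.142700, 0.05814×(-2.844909)=-0.165402, 0.151163×(-1.889398)=-0.285607, 0.27907×(-1.276293)=-0.356175, 0.116279×(-2.151762)=-0.250205.
Sum = -1.936137, so H' = 1.9361.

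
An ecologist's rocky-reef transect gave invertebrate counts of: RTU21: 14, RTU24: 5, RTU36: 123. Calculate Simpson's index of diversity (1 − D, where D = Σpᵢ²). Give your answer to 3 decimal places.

Total N = 14+5+123 = 142, so the proportions are 0.09859, 0.03521, 0.8662 (working shown to 5 dp, full precision carried).
D = 0.09859² + 0.03521² + 0.8662² = 0.00972 + 0.00124 + 0.75030 = 0.76126.
So 1 − D = 0.23874, i.e. 0.239 to 3 decimal places.

0.239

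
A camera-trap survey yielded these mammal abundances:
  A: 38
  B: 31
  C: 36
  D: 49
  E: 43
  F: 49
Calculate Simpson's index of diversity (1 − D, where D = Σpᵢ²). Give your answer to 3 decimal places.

0.829

Total N = 38+31+36+49+43+49 = 246, so the proportions are 0.15447, 0.12602, 0.14634, 0.19919, 0.1748, 0.19919 (working shown to 5 dp, full precision carried).
D = 0.15447² + 0.12602² + 0.14634² + 0.19919² + 0.1748² + 0.19919² = 0.02386 + 0.01588 + 0.02142 + 0.03968 + 0.03055 + 0.03968 = 0.17106.
So 1 − D = 0.82894, i.e. 0.829 to 3 decimal places.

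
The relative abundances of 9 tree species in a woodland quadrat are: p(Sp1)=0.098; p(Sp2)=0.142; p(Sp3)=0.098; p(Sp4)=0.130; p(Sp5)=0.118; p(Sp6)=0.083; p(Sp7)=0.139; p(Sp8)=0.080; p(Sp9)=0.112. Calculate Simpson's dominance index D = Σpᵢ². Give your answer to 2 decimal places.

D = 0.098² + 0.142² + 0.098² + 0.13² + 0.118² + 0.083² + 0.139² + 0.08² + 0.112² = 0.0096 + 0.0202 + 0.0096 + 0.0169 + 0.0139 + 0.0069 + 0.0193 + 0.0064 + 0.0125 = 0.1154 (working shown to 4 dp, full precision carried).
To 2 decimal places, D = 0.12.

0.12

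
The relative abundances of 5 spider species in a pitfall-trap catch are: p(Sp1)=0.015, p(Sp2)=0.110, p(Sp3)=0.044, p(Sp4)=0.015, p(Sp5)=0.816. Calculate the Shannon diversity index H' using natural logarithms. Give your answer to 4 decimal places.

Each pᵢ ln pᵢ term (working shown to 6 dp, full precision carried): 0.015×(-4.199705)=-0.062996, 0.11×(-2.207275)=-0.242800, 0.044×(-3.123566)=-0.137437, 0.015×(-4.199705)=-0.062996, 0.816×(-0.203341)=-0.165926.
Sum = -0.672154, so H' = 0.6722.

0.6722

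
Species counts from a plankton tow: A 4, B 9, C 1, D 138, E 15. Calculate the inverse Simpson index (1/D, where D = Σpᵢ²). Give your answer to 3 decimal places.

Total N = 4+9+1+138+15 = 167, so the proportions are 0.023952, 0.053892, 0.005988, 0.826347, 0.08982 (working shown to 6 dp, full precision carried).
D = 0.023952² + 0.053892² + 0.005988² + 0.826347² + 0.08982² = 0.000574 + 0.002904 + 0.000036 + 0.682850 + 0.008068 = 0.694431.
So 1/D = 1.44003, i.e. 1.440 to 3 decimal places.

1.440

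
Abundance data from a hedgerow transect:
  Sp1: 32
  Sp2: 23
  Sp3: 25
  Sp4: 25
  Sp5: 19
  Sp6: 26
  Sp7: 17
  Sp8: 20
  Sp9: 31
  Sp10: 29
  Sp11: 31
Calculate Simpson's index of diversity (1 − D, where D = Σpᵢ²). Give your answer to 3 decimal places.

0.906

Total N = 32+23+25+25+19+26+17+20+31+29+31 = 278, so the proportions are 0.11511, 0.08273, 0.08993, 0.08993, 0.06835, 0.09353, 0.06115, 0.07194, 0.11151, 0.10432, 0.11151 (working shown to 5 dp, full precision carried).
D = 0.11511² + 0.08273² + 0.08993² + 0.08993² + 0.06835² + 0.09353² + 0.06115² + 0.07194² + 0.11151² + 0.10432² + 0.11151² = 0.01325 + 0.00684 + 0.00809 + 0.00809 + 0.00467 + 0.00875 + 0.00374 + 0.00518 + 0.01243 + 0.01088 + 0.01243 = 0.09435.
So 1 − D = 0.90565, i.e. 0.906 to 3 decimal places.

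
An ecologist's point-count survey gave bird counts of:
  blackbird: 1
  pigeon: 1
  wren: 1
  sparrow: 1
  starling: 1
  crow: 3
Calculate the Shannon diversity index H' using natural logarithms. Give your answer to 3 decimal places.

Total N = 1+1+1+1+1+3 = 8, so the proportions are 0.125, 0.125, 0.125, 0.125, 0.125, 0.375 (working shown to 5 dp, full precision carried).
Each pᵢ ln pᵢ term: 0.125×(-2.07944)=-0.25993, 0.125×(-2.07944)=-0.25993, 0.125×(-2.07944)=-0.25993, 0.125×(-2.07944)=-0.25993, 0.125×(-2.07944)=-0.25993, 0.375×(-0.98083)=-0.36781.
Sum = -1.66746, so H' = 1.667.

1.667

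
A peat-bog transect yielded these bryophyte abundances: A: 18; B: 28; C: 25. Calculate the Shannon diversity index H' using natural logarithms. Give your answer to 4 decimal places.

Total N = 18+28+25 = 71, so the proportions are 0.253521, 0.394366, 0.352113 (working shown to 6 dp, full precision carried).
Each pᵢ ln pᵢ term: 0.253521×(-1.372308)=-0.347909, 0.394366×(-0.930475)=-0.366948, 0.352113×(-1.043804)=-0.367537.
Sum = -1.082394, so H' = 1.0824.

1.0824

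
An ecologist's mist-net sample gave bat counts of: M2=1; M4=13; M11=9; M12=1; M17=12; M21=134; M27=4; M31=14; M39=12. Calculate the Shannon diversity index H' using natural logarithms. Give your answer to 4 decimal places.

1.2405

Total N = 1+13+9+1+12+134+4+14+12 = 200, so the proportions are 0.005, 0.065, 0.045, 0.005, 0.06, 0.67, 0.02, 0.07, 0.06 (working shown to 6 dp, full precision carried).
Each pᵢ ln pᵢ term: 0.005×(-5.298317)=-0.026492, 0.065×(-2.733368)=-0.177669, 0.045×(-3.101093)=-0.139549, 0.005×(-5.298317)=-0.026492, 0.06×(-2.813411)=-0.168805, 0.67×(-0.400478)=-0.268320, 0.02×(-3.912023)=-0.078240, 0.07×(-2.659260)=-0.186148, 0.06×(-2.813411)=-0.168805.
Sum = -1.240519, so H' = 1.2405.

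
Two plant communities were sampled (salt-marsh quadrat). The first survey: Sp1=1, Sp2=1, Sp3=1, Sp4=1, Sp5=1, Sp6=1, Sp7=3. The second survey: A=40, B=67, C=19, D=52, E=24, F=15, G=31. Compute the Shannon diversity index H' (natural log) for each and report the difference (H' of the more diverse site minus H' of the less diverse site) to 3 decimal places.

0.003

The first survey: N=9, proportions 0.11111, 0.11111, 0.11111, 0.11111, 0.11111, 0.11111, 0.33333, giving H' = 1.83102 (working shown to 5 dp, full precision carried).
The second survey: N=248, proportions 0.16129, 0.27016, 0.07661, 0.20968, 0.09677, 0.06048, 0.125, giving H' = 1.82784.
Difference = |1.83102 − 1.82784| = 0.00318, i.e. 0.003 to 3 decimal places.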